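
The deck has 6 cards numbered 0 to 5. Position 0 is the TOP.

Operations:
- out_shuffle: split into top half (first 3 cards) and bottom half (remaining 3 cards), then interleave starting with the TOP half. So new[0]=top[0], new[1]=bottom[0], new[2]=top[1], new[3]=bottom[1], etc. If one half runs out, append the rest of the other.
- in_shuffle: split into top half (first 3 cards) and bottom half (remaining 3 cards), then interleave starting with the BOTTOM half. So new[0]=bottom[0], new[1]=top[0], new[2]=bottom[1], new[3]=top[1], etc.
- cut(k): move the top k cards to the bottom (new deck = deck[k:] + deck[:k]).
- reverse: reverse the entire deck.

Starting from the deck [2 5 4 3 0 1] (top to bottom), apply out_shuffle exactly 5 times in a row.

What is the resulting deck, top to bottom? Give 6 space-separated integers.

After op 1 (out_shuffle): [2 3 5 0 4 1]
After op 2 (out_shuffle): [2 0 3 4 5 1]
After op 3 (out_shuffle): [2 4 0 5 3 1]
After op 4 (out_shuffle): [2 5 4 3 0 1]
After op 5 (out_shuffle): [2 3 5 0 4 1]

Answer: 2 3 5 0 4 1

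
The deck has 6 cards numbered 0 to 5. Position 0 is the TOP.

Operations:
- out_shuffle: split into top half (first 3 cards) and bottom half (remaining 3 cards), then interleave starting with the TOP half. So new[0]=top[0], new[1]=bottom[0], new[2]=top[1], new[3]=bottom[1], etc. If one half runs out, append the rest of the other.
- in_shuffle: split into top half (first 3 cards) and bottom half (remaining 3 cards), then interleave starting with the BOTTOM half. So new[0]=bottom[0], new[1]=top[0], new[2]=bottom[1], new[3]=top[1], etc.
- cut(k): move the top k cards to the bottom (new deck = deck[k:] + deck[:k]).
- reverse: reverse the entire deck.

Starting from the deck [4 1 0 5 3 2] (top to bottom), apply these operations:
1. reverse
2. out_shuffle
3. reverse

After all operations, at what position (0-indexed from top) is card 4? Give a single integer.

Answer: 0

Derivation:
After op 1 (reverse): [2 3 5 0 1 4]
After op 2 (out_shuffle): [2 0 3 1 5 4]
After op 3 (reverse): [4 5 1 3 0 2]
Card 4 is at position 0.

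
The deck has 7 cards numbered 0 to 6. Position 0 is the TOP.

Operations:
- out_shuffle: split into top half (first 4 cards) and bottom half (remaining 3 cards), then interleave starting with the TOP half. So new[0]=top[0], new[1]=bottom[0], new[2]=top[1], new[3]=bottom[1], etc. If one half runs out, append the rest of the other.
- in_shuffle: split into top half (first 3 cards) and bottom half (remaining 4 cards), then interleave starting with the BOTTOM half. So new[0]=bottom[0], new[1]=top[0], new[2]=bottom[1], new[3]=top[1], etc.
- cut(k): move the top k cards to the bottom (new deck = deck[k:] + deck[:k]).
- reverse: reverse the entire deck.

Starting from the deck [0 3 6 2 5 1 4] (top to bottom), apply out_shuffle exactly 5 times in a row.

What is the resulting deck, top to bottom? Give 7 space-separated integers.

After op 1 (out_shuffle): [0 5 3 1 6 4 2]
After op 2 (out_shuffle): [0 6 5 4 3 2 1]
After op 3 (out_shuffle): [0 3 6 2 5 1 4]
After op 4 (out_shuffle): [0 5 3 1 6 4 2]
After op 5 (out_shuffle): [0 6 5 4 3 2 1]

Answer: 0 6 5 4 3 2 1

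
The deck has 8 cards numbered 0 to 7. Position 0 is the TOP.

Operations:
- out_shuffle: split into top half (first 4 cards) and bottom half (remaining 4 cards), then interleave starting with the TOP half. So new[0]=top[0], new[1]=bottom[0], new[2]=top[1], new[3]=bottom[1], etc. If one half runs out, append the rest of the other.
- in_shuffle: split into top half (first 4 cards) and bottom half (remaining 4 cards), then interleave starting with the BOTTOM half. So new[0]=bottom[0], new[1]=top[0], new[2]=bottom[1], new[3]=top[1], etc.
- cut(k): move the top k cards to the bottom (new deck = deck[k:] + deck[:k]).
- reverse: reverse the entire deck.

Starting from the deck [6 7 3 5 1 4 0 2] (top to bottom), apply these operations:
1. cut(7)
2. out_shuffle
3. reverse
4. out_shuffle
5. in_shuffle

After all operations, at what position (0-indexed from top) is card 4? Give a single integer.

Answer: 0

Derivation:
After op 1 (cut(7)): [2 6 7 3 5 1 4 0]
After op 2 (out_shuffle): [2 5 6 1 7 4 3 0]
After op 3 (reverse): [0 3 4 7 1 6 5 2]
After op 4 (out_shuffle): [0 1 3 6 4 5 7 2]
After op 5 (in_shuffle): [4 0 5 1 7 3 2 6]
Card 4 is at position 0.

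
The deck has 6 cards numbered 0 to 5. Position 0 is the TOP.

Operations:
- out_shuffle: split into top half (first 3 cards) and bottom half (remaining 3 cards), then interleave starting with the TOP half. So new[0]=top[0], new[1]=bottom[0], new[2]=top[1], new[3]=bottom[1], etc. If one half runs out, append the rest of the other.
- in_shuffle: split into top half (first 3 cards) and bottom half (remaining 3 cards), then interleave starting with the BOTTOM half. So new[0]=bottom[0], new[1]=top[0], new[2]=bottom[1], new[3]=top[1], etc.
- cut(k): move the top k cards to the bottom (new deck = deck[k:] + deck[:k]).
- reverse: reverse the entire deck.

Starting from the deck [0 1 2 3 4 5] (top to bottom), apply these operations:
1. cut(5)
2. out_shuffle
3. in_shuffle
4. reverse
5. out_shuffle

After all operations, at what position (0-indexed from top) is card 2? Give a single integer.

After op 1 (cut(5)): [5 0 1 2 3 4]
After op 2 (out_shuffle): [5 2 0 3 1 4]
After op 3 (in_shuffle): [3 5 1 2 4 0]
After op 4 (reverse): [0 4 2 1 5 3]
After op 5 (out_shuffle): [0 1 4 5 2 3]
Card 2 is at position 4.

Answer: 4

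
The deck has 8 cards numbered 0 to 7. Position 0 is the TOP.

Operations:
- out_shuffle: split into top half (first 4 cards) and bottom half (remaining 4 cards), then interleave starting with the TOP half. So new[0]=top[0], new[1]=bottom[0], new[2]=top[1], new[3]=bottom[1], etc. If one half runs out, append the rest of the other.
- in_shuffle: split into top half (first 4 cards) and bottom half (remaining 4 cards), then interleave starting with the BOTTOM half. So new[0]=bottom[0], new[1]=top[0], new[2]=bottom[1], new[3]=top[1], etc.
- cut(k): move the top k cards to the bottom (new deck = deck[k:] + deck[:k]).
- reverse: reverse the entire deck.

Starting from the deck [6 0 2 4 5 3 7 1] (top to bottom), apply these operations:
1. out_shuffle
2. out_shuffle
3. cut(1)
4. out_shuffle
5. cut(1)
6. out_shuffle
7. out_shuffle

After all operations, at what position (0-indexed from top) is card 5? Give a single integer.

Answer: 4

Derivation:
After op 1 (out_shuffle): [6 5 0 3 2 7 4 1]
After op 2 (out_shuffle): [6 2 5 7 0 4 3 1]
After op 3 (cut(1)): [2 5 7 0 4 3 1 6]
After op 4 (out_shuffle): [2 4 5 3 7 1 0 6]
After op 5 (cut(1)): [4 5 3 7 1 0 6 2]
After op 6 (out_shuffle): [4 1 5 0 3 6 7 2]
After op 7 (out_shuffle): [4 3 1 6 5 7 0 2]
Card 5 is at position 4.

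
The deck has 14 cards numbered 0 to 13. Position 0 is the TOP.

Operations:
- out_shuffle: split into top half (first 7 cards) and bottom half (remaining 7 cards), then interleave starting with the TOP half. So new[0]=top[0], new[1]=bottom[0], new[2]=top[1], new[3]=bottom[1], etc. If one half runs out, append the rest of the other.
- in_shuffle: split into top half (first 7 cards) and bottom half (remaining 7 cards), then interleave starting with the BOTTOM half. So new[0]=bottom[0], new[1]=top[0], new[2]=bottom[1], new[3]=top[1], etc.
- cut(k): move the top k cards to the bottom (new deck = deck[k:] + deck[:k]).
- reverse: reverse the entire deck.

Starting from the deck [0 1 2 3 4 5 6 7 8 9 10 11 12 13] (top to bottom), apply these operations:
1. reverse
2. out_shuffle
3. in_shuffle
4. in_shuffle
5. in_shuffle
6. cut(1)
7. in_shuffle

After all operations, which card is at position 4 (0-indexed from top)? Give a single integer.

After op 1 (reverse): [13 12 11 10 9 8 7 6 5 4 3 2 1 0]
After op 2 (out_shuffle): [13 6 12 5 11 4 10 3 9 2 8 1 7 0]
After op 3 (in_shuffle): [3 13 9 6 2 12 8 5 1 11 7 4 0 10]
After op 4 (in_shuffle): [5 3 1 13 11 9 7 6 4 2 0 12 10 8]
After op 5 (in_shuffle): [6 5 4 3 2 1 0 13 12 11 10 9 8 7]
After op 6 (cut(1)): [5 4 3 2 1 0 13 12 11 10 9 8 7 6]
After op 7 (in_shuffle): [12 5 11 4 10 3 9 2 8 1 7 0 6 13]
Position 4: card 10.

Answer: 10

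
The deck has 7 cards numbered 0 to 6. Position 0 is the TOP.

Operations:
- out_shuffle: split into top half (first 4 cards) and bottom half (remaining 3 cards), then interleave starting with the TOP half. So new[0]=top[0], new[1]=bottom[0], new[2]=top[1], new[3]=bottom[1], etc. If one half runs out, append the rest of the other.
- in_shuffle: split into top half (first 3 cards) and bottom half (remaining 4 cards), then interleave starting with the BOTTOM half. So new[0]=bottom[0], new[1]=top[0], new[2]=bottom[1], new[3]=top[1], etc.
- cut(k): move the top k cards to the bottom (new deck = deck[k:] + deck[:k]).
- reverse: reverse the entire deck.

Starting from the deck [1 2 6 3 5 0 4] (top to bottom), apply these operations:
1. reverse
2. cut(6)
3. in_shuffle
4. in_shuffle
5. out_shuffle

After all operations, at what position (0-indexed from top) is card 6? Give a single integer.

After op 1 (reverse): [4 0 5 3 6 2 1]
After op 2 (cut(6)): [1 4 0 5 3 6 2]
After op 3 (in_shuffle): [5 1 3 4 6 0 2]
After op 4 (in_shuffle): [4 5 6 1 0 3 2]
After op 5 (out_shuffle): [4 0 5 3 6 2 1]
Card 6 is at position 4.

Answer: 4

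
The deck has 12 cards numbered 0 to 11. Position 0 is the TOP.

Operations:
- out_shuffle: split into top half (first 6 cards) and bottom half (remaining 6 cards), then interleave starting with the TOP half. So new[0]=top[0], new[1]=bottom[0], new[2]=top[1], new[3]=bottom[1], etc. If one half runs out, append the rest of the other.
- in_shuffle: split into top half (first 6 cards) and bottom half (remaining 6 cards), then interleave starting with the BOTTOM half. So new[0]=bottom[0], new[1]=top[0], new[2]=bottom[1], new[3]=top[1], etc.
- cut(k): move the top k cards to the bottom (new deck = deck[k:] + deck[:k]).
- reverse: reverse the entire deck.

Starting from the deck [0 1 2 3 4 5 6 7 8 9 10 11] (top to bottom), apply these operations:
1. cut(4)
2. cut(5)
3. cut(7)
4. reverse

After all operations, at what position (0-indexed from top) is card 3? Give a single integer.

Answer: 0

Derivation:
After op 1 (cut(4)): [4 5 6 7 8 9 10 11 0 1 2 3]
After op 2 (cut(5)): [9 10 11 0 1 2 3 4 5 6 7 8]
After op 3 (cut(7)): [4 5 6 7 8 9 10 11 0 1 2 3]
After op 4 (reverse): [3 2 1 0 11 10 9 8 7 6 5 4]
Card 3 is at position 0.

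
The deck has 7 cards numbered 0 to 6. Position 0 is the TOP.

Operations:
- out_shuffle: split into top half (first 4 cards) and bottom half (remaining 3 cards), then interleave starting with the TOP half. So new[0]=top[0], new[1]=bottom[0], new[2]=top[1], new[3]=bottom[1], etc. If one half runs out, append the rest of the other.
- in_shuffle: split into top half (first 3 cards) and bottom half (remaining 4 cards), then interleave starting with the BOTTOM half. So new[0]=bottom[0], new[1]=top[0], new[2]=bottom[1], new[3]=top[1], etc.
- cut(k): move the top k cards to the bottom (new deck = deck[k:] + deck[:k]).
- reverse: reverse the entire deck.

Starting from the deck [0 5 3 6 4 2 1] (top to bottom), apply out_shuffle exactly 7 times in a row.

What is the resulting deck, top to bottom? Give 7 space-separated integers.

After op 1 (out_shuffle): [0 4 5 2 3 1 6]
After op 2 (out_shuffle): [0 3 4 1 5 6 2]
After op 3 (out_shuffle): [0 5 3 6 4 2 1]
After op 4 (out_shuffle): [0 4 5 2 3 1 6]
After op 5 (out_shuffle): [0 3 4 1 5 6 2]
After op 6 (out_shuffle): [0 5 3 6 4 2 1]
After op 7 (out_shuffle): [0 4 5 2 3 1 6]

Answer: 0 4 5 2 3 1 6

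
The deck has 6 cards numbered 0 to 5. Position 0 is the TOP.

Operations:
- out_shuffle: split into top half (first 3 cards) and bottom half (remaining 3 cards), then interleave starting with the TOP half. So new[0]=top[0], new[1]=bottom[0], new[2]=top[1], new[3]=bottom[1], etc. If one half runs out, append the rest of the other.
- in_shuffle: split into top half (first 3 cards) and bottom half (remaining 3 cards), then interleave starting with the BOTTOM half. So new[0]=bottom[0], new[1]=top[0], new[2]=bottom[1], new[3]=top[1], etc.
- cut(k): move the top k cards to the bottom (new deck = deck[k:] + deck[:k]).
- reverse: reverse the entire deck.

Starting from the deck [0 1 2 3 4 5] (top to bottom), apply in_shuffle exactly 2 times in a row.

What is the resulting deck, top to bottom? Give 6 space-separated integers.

After op 1 (in_shuffle): [3 0 4 1 5 2]
After op 2 (in_shuffle): [1 3 5 0 2 4]

Answer: 1 3 5 0 2 4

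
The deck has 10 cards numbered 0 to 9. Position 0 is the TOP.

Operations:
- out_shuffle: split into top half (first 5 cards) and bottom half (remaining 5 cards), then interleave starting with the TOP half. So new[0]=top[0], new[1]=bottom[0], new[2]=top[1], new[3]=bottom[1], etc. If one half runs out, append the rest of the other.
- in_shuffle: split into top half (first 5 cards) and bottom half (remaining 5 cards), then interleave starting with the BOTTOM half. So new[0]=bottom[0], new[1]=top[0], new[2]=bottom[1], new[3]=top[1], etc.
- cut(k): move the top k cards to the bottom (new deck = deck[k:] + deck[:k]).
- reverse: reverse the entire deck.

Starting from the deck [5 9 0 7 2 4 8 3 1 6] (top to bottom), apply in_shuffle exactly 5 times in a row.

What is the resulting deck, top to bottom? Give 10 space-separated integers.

After op 1 (in_shuffle): [4 5 8 9 3 0 1 7 6 2]
After op 2 (in_shuffle): [0 4 1 5 7 8 6 9 2 3]
After op 3 (in_shuffle): [8 0 6 4 9 1 2 5 3 7]
After op 4 (in_shuffle): [1 8 2 0 5 6 3 4 7 9]
After op 5 (in_shuffle): [6 1 3 8 4 2 7 0 9 5]

Answer: 6 1 3 8 4 2 7 0 9 5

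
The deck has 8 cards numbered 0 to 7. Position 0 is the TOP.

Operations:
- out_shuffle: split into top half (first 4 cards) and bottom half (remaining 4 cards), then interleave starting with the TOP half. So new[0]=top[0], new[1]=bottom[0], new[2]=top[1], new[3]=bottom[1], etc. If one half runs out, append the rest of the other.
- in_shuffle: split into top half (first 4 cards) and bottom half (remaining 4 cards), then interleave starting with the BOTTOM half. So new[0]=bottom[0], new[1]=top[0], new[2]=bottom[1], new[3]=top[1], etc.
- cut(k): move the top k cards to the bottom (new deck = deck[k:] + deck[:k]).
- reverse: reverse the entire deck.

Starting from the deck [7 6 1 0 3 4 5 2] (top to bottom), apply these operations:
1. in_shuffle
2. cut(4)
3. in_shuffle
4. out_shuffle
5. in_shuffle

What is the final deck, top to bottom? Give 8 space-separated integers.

After op 1 (in_shuffle): [3 7 4 6 5 1 2 0]
After op 2 (cut(4)): [5 1 2 0 3 7 4 6]
After op 3 (in_shuffle): [3 5 7 1 4 2 6 0]
After op 4 (out_shuffle): [3 4 5 2 7 6 1 0]
After op 5 (in_shuffle): [7 3 6 4 1 5 0 2]

Answer: 7 3 6 4 1 5 0 2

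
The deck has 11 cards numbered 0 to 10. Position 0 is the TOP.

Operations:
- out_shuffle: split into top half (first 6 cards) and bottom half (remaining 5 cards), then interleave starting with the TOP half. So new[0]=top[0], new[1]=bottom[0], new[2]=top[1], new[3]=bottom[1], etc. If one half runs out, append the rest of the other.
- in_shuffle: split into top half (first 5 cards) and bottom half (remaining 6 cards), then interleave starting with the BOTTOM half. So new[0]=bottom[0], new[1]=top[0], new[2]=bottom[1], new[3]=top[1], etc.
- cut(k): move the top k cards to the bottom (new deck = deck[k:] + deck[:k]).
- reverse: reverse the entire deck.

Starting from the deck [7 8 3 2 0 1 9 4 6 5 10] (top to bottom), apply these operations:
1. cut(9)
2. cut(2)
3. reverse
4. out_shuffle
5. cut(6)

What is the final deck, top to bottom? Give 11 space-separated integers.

Answer: 4 8 9 7 1 10 0 5 2 6 3

Derivation:
After op 1 (cut(9)): [5 10 7 8 3 2 0 1 9 4 6]
After op 2 (cut(2)): [7 8 3 2 0 1 9 4 6 5 10]
After op 3 (reverse): [10 5 6 4 9 1 0 2 3 8 7]
After op 4 (out_shuffle): [10 0 5 2 6 3 4 8 9 7 1]
After op 5 (cut(6)): [4 8 9 7 1 10 0 5 2 6 3]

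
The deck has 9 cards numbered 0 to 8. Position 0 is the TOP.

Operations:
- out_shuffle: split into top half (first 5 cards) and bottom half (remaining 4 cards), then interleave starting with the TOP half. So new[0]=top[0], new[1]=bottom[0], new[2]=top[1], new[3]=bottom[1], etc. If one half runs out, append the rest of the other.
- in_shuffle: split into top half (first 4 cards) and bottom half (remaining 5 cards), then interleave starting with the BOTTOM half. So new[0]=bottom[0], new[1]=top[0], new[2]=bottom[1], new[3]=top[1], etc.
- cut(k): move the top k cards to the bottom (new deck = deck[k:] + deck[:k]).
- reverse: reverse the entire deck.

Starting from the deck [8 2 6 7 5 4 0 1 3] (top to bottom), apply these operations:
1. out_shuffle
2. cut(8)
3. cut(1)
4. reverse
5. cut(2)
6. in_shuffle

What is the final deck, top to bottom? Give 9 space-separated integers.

After op 1 (out_shuffle): [8 4 2 0 6 1 7 3 5]
After op 2 (cut(8)): [5 8 4 2 0 6 1 7 3]
After op 3 (cut(1)): [8 4 2 0 6 1 7 3 5]
After op 4 (reverse): [5 3 7 1 6 0 2 4 8]
After op 5 (cut(2)): [7 1 6 0 2 4 8 5 3]
After op 6 (in_shuffle): [2 7 4 1 8 6 5 0 3]

Answer: 2 7 4 1 8 6 5 0 3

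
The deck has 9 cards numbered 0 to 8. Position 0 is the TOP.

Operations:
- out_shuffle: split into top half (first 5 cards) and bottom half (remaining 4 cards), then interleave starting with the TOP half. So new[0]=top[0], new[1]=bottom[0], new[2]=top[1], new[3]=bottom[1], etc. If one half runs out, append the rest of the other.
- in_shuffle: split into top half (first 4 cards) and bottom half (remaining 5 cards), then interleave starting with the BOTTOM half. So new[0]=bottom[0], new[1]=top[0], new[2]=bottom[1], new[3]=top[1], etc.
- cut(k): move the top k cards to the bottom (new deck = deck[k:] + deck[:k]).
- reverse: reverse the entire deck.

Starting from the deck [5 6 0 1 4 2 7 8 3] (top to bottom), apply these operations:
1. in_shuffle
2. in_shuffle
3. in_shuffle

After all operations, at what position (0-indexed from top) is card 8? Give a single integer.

After op 1 (in_shuffle): [4 5 2 6 7 0 8 1 3]
After op 2 (in_shuffle): [7 4 0 5 8 2 1 6 3]
After op 3 (in_shuffle): [8 7 2 4 1 0 6 5 3]
Card 8 is at position 0.

Answer: 0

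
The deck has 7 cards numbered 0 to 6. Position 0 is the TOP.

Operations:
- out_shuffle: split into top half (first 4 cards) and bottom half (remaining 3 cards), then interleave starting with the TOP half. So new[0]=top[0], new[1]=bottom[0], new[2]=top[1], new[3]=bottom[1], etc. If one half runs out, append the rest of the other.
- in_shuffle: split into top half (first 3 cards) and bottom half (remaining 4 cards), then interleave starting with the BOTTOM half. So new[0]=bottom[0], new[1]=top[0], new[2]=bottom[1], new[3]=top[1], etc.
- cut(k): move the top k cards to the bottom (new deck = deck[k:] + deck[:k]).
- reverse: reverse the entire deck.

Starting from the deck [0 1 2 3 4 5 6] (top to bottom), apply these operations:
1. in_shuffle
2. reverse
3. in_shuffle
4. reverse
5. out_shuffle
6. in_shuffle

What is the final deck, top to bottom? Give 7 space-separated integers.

Answer: 6 3 0 4 1 5 2

Derivation:
After op 1 (in_shuffle): [3 0 4 1 5 2 6]
After op 2 (reverse): [6 2 5 1 4 0 3]
After op 3 (in_shuffle): [1 6 4 2 0 5 3]
After op 4 (reverse): [3 5 0 2 4 6 1]
After op 5 (out_shuffle): [3 4 5 6 0 1 2]
After op 6 (in_shuffle): [6 3 0 4 1 5 2]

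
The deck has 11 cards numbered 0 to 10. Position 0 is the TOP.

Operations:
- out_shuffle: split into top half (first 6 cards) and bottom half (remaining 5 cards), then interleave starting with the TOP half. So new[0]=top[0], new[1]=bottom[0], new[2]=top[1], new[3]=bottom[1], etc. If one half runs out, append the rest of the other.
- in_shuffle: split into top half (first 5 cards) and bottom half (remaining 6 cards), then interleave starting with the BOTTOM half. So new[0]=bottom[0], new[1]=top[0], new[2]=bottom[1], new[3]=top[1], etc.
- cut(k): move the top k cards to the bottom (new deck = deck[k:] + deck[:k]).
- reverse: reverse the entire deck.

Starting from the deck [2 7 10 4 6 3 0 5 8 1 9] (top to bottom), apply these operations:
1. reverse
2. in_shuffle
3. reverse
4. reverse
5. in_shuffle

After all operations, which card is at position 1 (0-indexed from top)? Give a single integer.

Answer: 3

Derivation:
After op 1 (reverse): [9 1 8 5 0 3 6 4 10 7 2]
After op 2 (in_shuffle): [3 9 6 1 4 8 10 5 7 0 2]
After op 3 (reverse): [2 0 7 5 10 8 4 1 6 9 3]
After op 4 (reverse): [3 9 6 1 4 8 10 5 7 0 2]
After op 5 (in_shuffle): [8 3 10 9 5 6 7 1 0 4 2]
Position 1: card 3.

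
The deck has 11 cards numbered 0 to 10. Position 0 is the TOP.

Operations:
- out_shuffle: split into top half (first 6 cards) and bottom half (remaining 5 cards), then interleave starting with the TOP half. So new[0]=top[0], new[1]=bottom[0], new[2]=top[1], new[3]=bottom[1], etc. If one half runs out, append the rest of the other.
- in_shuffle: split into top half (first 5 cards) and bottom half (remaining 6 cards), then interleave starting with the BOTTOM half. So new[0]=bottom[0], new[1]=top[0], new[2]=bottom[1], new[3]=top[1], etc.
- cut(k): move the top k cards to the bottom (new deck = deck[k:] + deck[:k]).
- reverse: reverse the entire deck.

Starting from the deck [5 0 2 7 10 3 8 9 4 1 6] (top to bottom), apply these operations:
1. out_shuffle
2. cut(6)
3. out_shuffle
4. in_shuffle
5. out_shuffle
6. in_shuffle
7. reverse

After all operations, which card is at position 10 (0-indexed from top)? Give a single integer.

Answer: 4

Derivation:
After op 1 (out_shuffle): [5 8 0 9 2 4 7 1 10 6 3]
After op 2 (cut(6)): [7 1 10 6 3 5 8 0 9 2 4]
After op 3 (out_shuffle): [7 8 1 0 10 9 6 2 3 4 5]
After op 4 (in_shuffle): [9 7 6 8 2 1 3 0 4 10 5]
After op 5 (out_shuffle): [9 3 7 0 6 4 8 10 2 5 1]
After op 6 (in_shuffle): [4 9 8 3 10 7 2 0 5 6 1]
After op 7 (reverse): [1 6 5 0 2 7 10 3 8 9 4]
Position 10: card 4.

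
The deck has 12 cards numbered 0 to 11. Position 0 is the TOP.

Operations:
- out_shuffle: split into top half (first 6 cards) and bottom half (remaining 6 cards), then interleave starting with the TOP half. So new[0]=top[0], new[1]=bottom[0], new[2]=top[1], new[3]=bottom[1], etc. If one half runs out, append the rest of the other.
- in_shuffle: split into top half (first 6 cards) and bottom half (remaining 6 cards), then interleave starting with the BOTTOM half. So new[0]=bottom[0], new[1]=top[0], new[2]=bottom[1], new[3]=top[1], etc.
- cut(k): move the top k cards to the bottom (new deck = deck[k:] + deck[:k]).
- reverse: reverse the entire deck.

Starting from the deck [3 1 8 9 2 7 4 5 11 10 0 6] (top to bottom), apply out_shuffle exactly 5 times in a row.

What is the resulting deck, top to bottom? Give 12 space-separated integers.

Answer: 3 0 10 11 5 4 7 2 9 8 1 6

Derivation:
After op 1 (out_shuffle): [3 4 1 5 8 11 9 10 2 0 7 6]
After op 2 (out_shuffle): [3 9 4 10 1 2 5 0 8 7 11 6]
After op 3 (out_shuffle): [3 5 9 0 4 8 10 7 1 11 2 6]
After op 4 (out_shuffle): [3 10 5 7 9 1 0 11 4 2 8 6]
After op 5 (out_shuffle): [3 0 10 11 5 4 7 2 9 8 1 6]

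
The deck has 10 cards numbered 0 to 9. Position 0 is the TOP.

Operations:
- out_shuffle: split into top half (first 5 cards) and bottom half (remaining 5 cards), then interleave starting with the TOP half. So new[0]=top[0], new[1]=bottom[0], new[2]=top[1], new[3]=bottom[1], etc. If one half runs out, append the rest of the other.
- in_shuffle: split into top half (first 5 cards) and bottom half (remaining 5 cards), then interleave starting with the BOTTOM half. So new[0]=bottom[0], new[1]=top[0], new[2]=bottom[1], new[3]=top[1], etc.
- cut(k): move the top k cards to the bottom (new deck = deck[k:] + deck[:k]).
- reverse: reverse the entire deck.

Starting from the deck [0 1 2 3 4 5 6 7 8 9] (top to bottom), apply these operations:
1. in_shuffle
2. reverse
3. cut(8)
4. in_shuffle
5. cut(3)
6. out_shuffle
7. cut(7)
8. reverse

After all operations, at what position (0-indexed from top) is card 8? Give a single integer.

After op 1 (in_shuffle): [5 0 6 1 7 2 8 3 9 4]
After op 2 (reverse): [4 9 3 8 2 7 1 6 0 5]
After op 3 (cut(8)): [0 5 4 9 3 8 2 7 1 6]
After op 4 (in_shuffle): [8 0 2 5 7 4 1 9 6 3]
After op 5 (cut(3)): [5 7 4 1 9 6 3 8 0 2]
After op 6 (out_shuffle): [5 6 7 3 4 8 1 0 9 2]
After op 7 (cut(7)): [0 9 2 5 6 7 3 4 8 1]
After op 8 (reverse): [1 8 4 3 7 6 5 2 9 0]
Card 8 is at position 1.

Answer: 1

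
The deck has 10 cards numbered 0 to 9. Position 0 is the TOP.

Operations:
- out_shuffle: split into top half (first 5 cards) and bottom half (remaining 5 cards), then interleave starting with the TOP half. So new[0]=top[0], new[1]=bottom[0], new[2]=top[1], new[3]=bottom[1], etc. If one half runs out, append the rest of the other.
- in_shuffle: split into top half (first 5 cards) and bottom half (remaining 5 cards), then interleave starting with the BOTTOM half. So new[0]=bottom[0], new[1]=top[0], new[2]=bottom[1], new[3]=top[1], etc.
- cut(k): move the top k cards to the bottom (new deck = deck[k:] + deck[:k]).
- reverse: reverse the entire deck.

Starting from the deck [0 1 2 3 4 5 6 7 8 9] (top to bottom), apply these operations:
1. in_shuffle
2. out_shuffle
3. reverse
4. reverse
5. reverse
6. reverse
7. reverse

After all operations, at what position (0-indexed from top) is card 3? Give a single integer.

Answer: 4

Derivation:
After op 1 (in_shuffle): [5 0 6 1 7 2 8 3 9 4]
After op 2 (out_shuffle): [5 2 0 8 6 3 1 9 7 4]
After op 3 (reverse): [4 7 9 1 3 6 8 0 2 5]
After op 4 (reverse): [5 2 0 8 6 3 1 9 7 4]
After op 5 (reverse): [4 7 9 1 3 6 8 0 2 5]
After op 6 (reverse): [5 2 0 8 6 3 1 9 7 4]
After op 7 (reverse): [4 7 9 1 3 6 8 0 2 5]
Card 3 is at position 4.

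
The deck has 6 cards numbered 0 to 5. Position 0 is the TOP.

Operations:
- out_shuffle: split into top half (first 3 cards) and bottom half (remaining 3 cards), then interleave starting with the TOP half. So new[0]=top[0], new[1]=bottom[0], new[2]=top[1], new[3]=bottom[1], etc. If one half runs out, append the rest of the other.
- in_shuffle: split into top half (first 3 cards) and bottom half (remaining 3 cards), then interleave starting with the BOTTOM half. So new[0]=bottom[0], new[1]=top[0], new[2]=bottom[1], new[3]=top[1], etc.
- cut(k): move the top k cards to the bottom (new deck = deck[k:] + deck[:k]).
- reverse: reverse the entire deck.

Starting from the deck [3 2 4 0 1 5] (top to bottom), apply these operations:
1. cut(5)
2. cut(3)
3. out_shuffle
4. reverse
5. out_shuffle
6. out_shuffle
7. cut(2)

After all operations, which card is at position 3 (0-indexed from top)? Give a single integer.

Answer: 4

Derivation:
After op 1 (cut(5)): [5 3 2 4 0 1]
After op 2 (cut(3)): [4 0 1 5 3 2]
After op 3 (out_shuffle): [4 5 0 3 1 2]
After op 4 (reverse): [2 1 3 0 5 4]
After op 5 (out_shuffle): [2 0 1 5 3 4]
After op 6 (out_shuffle): [2 5 0 3 1 4]
After op 7 (cut(2)): [0 3 1 4 2 5]
Position 3: card 4.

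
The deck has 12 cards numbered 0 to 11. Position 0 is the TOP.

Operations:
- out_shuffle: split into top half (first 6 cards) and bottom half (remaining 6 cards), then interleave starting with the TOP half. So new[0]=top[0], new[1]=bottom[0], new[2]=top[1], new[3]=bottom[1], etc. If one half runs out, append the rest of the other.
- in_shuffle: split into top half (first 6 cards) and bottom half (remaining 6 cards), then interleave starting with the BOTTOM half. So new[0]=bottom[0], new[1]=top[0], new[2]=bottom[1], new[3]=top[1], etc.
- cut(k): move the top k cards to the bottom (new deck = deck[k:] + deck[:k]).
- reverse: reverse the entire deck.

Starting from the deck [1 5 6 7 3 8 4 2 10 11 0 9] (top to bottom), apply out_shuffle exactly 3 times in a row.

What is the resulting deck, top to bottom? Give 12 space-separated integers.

Answer: 1 2 7 0 4 6 11 8 5 10 3 9

Derivation:
After op 1 (out_shuffle): [1 4 5 2 6 10 7 11 3 0 8 9]
After op 2 (out_shuffle): [1 7 4 11 5 3 2 0 6 8 10 9]
After op 3 (out_shuffle): [1 2 7 0 4 6 11 8 5 10 3 9]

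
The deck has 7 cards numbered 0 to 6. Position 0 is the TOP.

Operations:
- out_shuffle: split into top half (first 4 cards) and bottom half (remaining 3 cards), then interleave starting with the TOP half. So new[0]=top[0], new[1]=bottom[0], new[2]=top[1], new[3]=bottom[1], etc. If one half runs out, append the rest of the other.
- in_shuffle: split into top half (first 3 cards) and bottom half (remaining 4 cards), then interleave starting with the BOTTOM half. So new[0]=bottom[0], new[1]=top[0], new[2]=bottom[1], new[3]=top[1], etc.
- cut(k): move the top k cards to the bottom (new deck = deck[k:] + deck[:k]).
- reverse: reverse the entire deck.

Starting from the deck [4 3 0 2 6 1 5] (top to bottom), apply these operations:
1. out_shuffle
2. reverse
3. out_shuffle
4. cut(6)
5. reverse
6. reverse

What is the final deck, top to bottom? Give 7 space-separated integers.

Answer: 1 2 3 5 6 0 4

Derivation:
After op 1 (out_shuffle): [4 6 3 1 0 5 2]
After op 2 (reverse): [2 5 0 1 3 6 4]
After op 3 (out_shuffle): [2 3 5 6 0 4 1]
After op 4 (cut(6)): [1 2 3 5 6 0 4]
After op 5 (reverse): [4 0 6 5 3 2 1]
After op 6 (reverse): [1 2 3 5 6 0 4]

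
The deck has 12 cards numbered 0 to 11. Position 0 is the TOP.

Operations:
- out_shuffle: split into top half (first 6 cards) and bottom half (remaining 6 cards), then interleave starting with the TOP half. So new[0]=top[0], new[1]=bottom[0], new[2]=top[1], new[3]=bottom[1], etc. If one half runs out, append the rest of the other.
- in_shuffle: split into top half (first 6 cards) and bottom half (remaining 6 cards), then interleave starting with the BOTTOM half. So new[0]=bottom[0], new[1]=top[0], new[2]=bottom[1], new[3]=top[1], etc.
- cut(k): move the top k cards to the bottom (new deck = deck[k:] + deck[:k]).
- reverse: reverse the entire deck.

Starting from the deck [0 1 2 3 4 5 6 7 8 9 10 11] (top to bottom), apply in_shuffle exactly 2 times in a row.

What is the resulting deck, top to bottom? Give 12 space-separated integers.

After op 1 (in_shuffle): [6 0 7 1 8 2 9 3 10 4 11 5]
After op 2 (in_shuffle): [9 6 3 0 10 7 4 1 11 8 5 2]

Answer: 9 6 3 0 10 7 4 1 11 8 5 2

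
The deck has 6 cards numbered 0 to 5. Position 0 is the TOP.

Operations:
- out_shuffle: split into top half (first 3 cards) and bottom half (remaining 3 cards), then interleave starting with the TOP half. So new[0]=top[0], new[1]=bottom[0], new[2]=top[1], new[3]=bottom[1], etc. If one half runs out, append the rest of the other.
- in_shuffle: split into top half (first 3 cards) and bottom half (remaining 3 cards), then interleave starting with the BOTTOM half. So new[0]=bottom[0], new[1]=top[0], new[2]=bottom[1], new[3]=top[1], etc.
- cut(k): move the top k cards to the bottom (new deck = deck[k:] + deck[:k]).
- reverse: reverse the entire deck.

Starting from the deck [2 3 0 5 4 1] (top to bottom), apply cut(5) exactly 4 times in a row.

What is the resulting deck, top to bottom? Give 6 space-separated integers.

After op 1 (cut(5)): [1 2 3 0 5 4]
After op 2 (cut(5)): [4 1 2 3 0 5]
After op 3 (cut(5)): [5 4 1 2 3 0]
After op 4 (cut(5)): [0 5 4 1 2 3]

Answer: 0 5 4 1 2 3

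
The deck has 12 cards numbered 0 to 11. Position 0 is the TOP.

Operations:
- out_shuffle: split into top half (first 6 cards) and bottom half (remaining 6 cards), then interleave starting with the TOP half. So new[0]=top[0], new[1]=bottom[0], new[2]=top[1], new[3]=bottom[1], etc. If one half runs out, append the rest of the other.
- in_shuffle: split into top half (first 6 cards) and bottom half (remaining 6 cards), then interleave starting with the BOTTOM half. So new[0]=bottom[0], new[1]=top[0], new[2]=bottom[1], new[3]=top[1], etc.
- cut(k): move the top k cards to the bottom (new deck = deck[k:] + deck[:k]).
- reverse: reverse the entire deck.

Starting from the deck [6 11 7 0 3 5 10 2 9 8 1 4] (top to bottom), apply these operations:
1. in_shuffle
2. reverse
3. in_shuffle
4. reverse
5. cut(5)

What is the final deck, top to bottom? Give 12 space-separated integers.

Answer: 2 3 11 4 9 5 7 8 10 0 6 1

Derivation:
After op 1 (in_shuffle): [10 6 2 11 9 7 8 0 1 3 4 5]
After op 2 (reverse): [5 4 3 1 0 8 7 9 11 2 6 10]
After op 3 (in_shuffle): [7 5 9 4 11 3 2 1 6 0 10 8]
After op 4 (reverse): [8 10 0 6 1 2 3 11 4 9 5 7]
After op 5 (cut(5)): [2 3 11 4 9 5 7 8 10 0 6 1]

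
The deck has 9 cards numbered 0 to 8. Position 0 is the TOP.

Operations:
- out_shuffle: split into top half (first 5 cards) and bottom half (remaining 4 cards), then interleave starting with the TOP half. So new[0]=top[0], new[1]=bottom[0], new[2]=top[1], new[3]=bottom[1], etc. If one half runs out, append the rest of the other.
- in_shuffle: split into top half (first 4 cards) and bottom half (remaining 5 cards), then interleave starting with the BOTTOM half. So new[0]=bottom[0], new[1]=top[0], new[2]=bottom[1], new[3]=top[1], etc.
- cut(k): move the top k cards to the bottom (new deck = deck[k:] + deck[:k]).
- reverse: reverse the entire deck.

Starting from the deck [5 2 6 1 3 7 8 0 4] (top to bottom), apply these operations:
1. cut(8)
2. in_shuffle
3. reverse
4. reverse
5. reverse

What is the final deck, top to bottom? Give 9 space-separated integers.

After op 1 (cut(8)): [4 5 2 6 1 3 7 8 0]
After op 2 (in_shuffle): [1 4 3 5 7 2 8 6 0]
After op 3 (reverse): [0 6 8 2 7 5 3 4 1]
After op 4 (reverse): [1 4 3 5 7 2 8 6 0]
After op 5 (reverse): [0 6 8 2 7 5 3 4 1]

Answer: 0 6 8 2 7 5 3 4 1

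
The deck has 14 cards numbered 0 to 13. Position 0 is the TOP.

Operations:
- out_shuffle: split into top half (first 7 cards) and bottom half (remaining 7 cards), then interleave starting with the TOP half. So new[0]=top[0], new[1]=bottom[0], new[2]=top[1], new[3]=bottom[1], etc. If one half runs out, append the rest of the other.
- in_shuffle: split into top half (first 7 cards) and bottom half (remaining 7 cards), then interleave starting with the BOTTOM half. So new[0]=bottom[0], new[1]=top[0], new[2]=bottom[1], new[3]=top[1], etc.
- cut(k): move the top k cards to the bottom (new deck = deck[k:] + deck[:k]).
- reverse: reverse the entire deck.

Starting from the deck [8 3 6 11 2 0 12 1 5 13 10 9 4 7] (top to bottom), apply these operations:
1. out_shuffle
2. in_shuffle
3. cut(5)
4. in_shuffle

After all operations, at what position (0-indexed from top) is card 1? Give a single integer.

After op 1 (out_shuffle): [8 1 3 5 6 13 11 10 2 9 0 4 12 7]
After op 2 (in_shuffle): [10 8 2 1 9 3 0 5 4 6 12 13 7 11]
After op 3 (cut(5)): [3 0 5 4 6 12 13 7 11 10 8 2 1 9]
After op 4 (in_shuffle): [7 3 11 0 10 5 8 4 2 6 1 12 9 13]
Card 1 is at position 10.

Answer: 10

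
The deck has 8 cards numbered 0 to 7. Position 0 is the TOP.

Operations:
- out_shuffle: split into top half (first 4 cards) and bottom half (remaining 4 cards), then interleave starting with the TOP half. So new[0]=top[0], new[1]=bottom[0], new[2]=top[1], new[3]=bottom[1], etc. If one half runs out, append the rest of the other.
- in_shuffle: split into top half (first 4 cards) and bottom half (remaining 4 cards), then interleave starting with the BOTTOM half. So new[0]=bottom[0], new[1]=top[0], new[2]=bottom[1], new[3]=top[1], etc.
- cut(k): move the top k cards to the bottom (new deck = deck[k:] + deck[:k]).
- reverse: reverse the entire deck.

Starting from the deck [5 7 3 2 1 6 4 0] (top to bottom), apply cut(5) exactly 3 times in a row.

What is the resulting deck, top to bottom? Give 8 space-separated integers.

Answer: 0 5 7 3 2 1 6 4

Derivation:
After op 1 (cut(5)): [6 4 0 5 7 3 2 1]
After op 2 (cut(5)): [3 2 1 6 4 0 5 7]
After op 3 (cut(5)): [0 5 7 3 2 1 6 4]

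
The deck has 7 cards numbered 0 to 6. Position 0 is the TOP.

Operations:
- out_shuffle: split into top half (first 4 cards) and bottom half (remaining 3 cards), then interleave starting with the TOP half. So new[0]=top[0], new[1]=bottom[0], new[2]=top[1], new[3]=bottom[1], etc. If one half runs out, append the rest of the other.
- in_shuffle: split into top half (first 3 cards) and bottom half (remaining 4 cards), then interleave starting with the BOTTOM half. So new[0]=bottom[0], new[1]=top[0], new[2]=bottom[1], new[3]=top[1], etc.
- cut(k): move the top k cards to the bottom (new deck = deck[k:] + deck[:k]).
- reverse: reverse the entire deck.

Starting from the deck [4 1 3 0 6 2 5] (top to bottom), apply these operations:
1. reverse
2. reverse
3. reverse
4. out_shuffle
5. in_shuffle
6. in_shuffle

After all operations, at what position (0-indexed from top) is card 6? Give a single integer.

After op 1 (reverse): [5 2 6 0 3 1 4]
After op 2 (reverse): [4 1 3 0 6 2 5]
After op 3 (reverse): [5 2 6 0 3 1 4]
After op 4 (out_shuffle): [5 3 2 1 6 4 0]
After op 5 (in_shuffle): [1 5 6 3 4 2 0]
After op 6 (in_shuffle): [3 1 4 5 2 6 0]
Card 6 is at position 5.

Answer: 5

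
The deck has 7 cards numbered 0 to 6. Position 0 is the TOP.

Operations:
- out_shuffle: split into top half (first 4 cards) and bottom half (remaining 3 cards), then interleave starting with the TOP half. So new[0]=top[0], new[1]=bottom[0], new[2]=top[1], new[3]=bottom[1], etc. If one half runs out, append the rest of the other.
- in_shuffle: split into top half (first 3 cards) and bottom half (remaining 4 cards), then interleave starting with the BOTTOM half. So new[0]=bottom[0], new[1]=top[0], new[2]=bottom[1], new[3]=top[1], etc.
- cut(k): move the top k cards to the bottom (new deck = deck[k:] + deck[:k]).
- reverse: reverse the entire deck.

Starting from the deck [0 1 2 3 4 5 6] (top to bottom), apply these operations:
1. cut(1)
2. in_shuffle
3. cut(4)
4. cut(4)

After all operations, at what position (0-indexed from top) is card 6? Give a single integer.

Answer: 3

Derivation:
After op 1 (cut(1)): [1 2 3 4 5 6 0]
After op 2 (in_shuffle): [4 1 5 2 6 3 0]
After op 3 (cut(4)): [6 3 0 4 1 5 2]
After op 4 (cut(4)): [1 5 2 6 3 0 4]
Card 6 is at position 3.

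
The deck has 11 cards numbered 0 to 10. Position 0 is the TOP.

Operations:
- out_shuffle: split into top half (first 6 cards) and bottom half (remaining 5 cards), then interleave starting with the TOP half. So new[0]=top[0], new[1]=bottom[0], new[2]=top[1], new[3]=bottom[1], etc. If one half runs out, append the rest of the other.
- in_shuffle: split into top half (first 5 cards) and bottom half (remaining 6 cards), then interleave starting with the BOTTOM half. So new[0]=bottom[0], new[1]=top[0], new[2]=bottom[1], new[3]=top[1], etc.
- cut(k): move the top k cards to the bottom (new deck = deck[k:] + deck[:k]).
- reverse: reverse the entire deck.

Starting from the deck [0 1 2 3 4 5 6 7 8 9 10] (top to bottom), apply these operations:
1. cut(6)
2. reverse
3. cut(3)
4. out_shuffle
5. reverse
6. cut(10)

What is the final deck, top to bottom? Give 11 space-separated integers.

Answer: 2 8 3 9 4 10 5 0 6 1 7

Derivation:
After op 1 (cut(6)): [6 7 8 9 10 0 1 2 3 4 5]
After op 2 (reverse): [5 4 3 2 1 0 10 9 8 7 6]
After op 3 (cut(3)): [2 1 0 10 9 8 7 6 5 4 3]
After op 4 (out_shuffle): [2 7 1 6 0 5 10 4 9 3 8]
After op 5 (reverse): [8 3 9 4 10 5 0 6 1 7 2]
After op 6 (cut(10)): [2 8 3 9 4 10 5 0 6 1 7]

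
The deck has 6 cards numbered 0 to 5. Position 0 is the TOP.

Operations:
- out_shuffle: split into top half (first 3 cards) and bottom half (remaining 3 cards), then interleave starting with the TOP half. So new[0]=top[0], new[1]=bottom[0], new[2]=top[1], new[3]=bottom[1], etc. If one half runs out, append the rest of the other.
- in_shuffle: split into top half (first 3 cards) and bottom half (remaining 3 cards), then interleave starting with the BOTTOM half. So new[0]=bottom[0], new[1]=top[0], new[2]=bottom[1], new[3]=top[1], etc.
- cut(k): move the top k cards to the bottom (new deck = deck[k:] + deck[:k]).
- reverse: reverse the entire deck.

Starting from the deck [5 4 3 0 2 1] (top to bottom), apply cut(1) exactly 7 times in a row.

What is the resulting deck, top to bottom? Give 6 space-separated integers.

Answer: 4 3 0 2 1 5

Derivation:
After op 1 (cut(1)): [4 3 0 2 1 5]
After op 2 (cut(1)): [3 0 2 1 5 4]
After op 3 (cut(1)): [0 2 1 5 4 3]
After op 4 (cut(1)): [2 1 5 4 3 0]
After op 5 (cut(1)): [1 5 4 3 0 2]
After op 6 (cut(1)): [5 4 3 0 2 1]
After op 7 (cut(1)): [4 3 0 2 1 5]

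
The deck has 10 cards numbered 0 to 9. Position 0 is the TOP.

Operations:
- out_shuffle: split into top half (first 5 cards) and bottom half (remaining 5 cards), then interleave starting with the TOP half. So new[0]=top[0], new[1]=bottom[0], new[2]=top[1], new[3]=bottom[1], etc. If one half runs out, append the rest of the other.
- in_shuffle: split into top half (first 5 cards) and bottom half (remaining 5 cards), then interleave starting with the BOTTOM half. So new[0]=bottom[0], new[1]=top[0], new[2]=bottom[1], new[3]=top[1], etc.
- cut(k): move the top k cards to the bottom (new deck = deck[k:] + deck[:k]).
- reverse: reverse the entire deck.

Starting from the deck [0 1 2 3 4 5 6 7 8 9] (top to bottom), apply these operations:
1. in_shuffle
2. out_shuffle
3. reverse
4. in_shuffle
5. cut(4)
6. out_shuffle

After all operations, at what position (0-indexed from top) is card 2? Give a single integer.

After op 1 (in_shuffle): [5 0 6 1 7 2 8 3 9 4]
After op 2 (out_shuffle): [5 2 0 8 6 3 1 9 7 4]
After op 3 (reverse): [4 7 9 1 3 6 8 0 2 5]
After op 4 (in_shuffle): [6 4 8 7 0 9 2 1 5 3]
After op 5 (cut(4)): [0 9 2 1 5 3 6 4 8 7]
After op 6 (out_shuffle): [0 3 9 6 2 4 1 8 5 7]
Card 2 is at position 4.

Answer: 4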